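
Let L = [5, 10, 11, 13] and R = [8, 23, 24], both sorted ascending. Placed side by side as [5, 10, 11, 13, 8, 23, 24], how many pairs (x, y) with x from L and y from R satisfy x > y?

3 split inversions

Count, for every r in R, how many entries of L exceed r:
r = 8: 10, 11, 13 → 3
r = 23: none → 0
r = 24: none → 0
Cross-inversions: 3 + 0 + 0 = 3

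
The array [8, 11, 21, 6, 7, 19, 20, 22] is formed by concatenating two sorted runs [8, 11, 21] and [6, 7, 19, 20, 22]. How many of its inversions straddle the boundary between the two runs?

For each element r of the right run, count left-run elements greater than r:
r = 6: 8, 11, 21 → 3
r = 7: 8, 11, 21 → 3
r = 19: 21 → 1
r = 20: 21 → 1
r = 22: none → 0
Cross-inversions: 3 + 3 + 1 + 1 + 0 = 8

8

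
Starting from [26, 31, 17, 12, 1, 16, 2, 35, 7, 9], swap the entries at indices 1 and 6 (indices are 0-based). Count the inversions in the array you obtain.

There are 22 inversions.

Positions 1 and 6 hold 31 and 2; after swapping, the array is [26, 2, 17, 12, 1, 16, 31, 35, 7, 9].
Count, for each position, how many later elements it exceeds:
26 → 2, 17, 12, 1, 16, 7, 9 → 7
2 → 1 → 1
17 → 12, 1, 16, 7, 9 → 5
12 → 1, 7, 9 → 3
1 → none → 0
16 → 7, 9 → 2
31 → 7, 9 → 2
35 → 7, 9 → 2
7 → none → 0
9 → none → 0
Sum: 7 + 1 + 5 + 3 + 0 + 2 + 2 + 2 + 0 + 0 = 22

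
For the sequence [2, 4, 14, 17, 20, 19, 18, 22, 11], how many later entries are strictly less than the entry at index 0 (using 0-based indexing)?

0 such elements

The element at index 0 is 2.
Elements after it: 4, 14, 17, 20, 19, 18, 22, 11
None of them are smaller than 2.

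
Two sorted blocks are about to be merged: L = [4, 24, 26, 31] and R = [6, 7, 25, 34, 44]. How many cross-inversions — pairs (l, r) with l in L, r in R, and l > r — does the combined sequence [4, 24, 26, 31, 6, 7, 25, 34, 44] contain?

8

Count, for every r in R, how many entries of L exceed r:
r = 6: 24, 26, 31 → 3
r = 7: 24, 26, 31 → 3
r = 25: 26, 31 → 2
r = 34: none → 0
r = 44: none → 0
Cross-inversions: 3 + 3 + 2 + 0 + 0 = 8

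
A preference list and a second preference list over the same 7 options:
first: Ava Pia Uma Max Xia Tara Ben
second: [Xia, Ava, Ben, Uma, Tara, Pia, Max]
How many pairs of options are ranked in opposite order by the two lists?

Assign each item its position (1..7) in the first ordering, then rewrite the second ordering as that position sequence:
positions: Ava→1, Pia→2, Uma→3, Max→4, Xia→5, Tara→6, Ben→7
second ordering as positions: [5, 1, 7, 3, 6, 2, 4]
Discordant pairs = inversions in this position sequence.
5: 1, 3, 2, 4 → 4
1: 0
7: 3, 6, 2, 4 → 4
3: 2 → 1
6: 2, 4 → 2
2: 0
4: 0
Total: 4 + 0 + 4 + 1 + 2 + 0 + 0 = 11

11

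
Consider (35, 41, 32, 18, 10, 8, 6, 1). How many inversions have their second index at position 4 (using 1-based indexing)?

The element at index 4 is 18.
Elements before it: 35, 41, 32
Those larger than 18: 35, 41, 32

3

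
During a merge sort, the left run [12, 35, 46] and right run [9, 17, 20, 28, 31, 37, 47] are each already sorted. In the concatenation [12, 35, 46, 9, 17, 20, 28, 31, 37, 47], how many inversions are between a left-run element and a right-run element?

12

For each element r of the right run, count left-run elements greater than r:
r = 9: 12, 35, 46 → 3
r = 17: 35, 46 → 2
r = 20: 35, 46 → 2
r = 28: 35, 46 → 2
r = 31: 35, 46 → 2
r = 37: 46 → 1
r = 47: none → 0
Cross-inversions: 3 + 2 + 2 + 2 + 2 + 1 + 0 = 12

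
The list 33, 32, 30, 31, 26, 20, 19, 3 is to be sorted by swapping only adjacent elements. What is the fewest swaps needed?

27

Minimum adjacent swaps = number of inversions (each swap of adjacent out-of-order elements removes one inversion and no swap can remove more).
Count inversions — for each element, later elements that are smaller:
33: 32, 30, 31, 26, 20, 19, 3 → 7
32: 30, 31, 26, 20, 19, 3 → 6
30: 26, 20, 19, 3 → 4
31: 26, 20, 19, 3 → 4
26: 20, 19, 3 → 3
20: 19, 3 → 2
19: 3 → 1
3: none → 0
Total inversions: 7 + 6 + 4 + 4 + 3 + 2 + 1 + 0 = 27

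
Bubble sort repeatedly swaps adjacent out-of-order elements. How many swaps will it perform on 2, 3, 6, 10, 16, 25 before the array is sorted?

Adjacent swaps: 0

Minimum adjacent swaps = number of inversions (each swap of adjacent out-of-order elements removes one inversion and no swap can remove more).
Count inversions — for each element, later elements that are smaller:
2: none → 0
3: none → 0
6: none → 0
10: none → 0
16: none → 0
25: none → 0
Total inversions: 0 + 0 + 0 + 0 + 0 + 0 = 0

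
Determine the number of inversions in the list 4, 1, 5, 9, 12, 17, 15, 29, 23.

3 out-of-order pairs

Element-by-element contributions:
4: 1
1: 0
5: 0
9: 0
12: 0
17: 1
15: 0
29: 1
23: 0
Sum: 1 + 0 + 0 + 0 + 0 + 1 + 0 + 1 + 0 = 3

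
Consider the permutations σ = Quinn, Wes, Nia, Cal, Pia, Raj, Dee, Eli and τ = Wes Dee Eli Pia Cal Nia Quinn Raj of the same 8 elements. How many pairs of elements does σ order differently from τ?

17 discordant pairs

Assign each item its position (1..8) in the first ordering, then rewrite the second ordering as that position sequence:
positions: Quinn→1, Wes→2, Nia→3, Cal→4, Pia→5, Raj→6, Dee→7, Eli→8
second ordering as positions: [2, 7, 8, 5, 4, 3, 1, 6]
Discordant pairs = inversions in this position sequence.
2: 1 → 1
7: 5, 4, 3, 1, 6 → 5
8: 5, 4, 3, 1, 6 → 5
5: 4, 3, 1 → 3
4: 3, 1 → 2
3: 1 → 1
1: 0
6: 0
Total: 1 + 5 + 5 + 3 + 2 + 1 + 0 + 0 = 17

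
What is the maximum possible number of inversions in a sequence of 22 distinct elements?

231

The maximum occurs when the array is in strictly decreasing order: every one of the C(22, 2) pairs is inverted.
C(22, 2) = 22·21/2 = 231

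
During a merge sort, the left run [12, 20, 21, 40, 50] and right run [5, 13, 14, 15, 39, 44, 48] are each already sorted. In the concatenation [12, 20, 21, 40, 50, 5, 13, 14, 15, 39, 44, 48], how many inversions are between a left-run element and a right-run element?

21

Take each right-half value and tally the left-half values above it:
r = 5: 12, 20, 21, 40, 50 → 5
r = 13: 20, 21, 40, 50 → 4
r = 14: 20, 21, 40, 50 → 4
r = 15: 20, 21, 40, 50 → 4
r = 39: 40, 50 → 2
r = 44: 50 → 1
r = 48: 50 → 1
Cross-inversions: 5 + 4 + 4 + 4 + 2 + 1 + 1 = 21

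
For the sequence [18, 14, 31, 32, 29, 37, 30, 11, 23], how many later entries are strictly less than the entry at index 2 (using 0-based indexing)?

4

The element at index 2 is 31.
Elements after it: 32, 29, 37, 30, 11, 23
Those smaller than 31: 29, 30, 11, 23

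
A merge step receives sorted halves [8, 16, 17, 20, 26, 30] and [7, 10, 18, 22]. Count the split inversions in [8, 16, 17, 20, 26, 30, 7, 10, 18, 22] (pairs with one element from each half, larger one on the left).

16

Count, for every r in R, how many entries of L exceed r:
r = 7: 8, 16, 17, 20, 26, 30 → 6
r = 10: 16, 17, 20, 26, 30 → 5
r = 18: 20, 26, 30 → 3
r = 22: 26, 30 → 2
Cross-inversions: 6 + 5 + 3 + 2 = 16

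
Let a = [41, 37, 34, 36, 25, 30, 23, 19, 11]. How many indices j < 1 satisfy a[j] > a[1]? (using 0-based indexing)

1 such element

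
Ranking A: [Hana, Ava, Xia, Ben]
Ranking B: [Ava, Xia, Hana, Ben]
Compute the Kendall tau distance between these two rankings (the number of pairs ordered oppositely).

Assign each item its position (1..4) in the first ordering, then rewrite the second ordering as that position sequence:
positions: Hana→1, Ava→2, Xia→3, Ben→4
second ordering as positions: [2, 3, 1, 4]
Discordant pairs = inversions in this position sequence.
2: 1 → 1
3: 1 → 1
1: 0
4: 0
Total: 1 + 1 + 0 + 0 = 2

2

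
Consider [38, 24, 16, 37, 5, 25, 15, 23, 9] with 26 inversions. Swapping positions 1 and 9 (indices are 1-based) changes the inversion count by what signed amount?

-13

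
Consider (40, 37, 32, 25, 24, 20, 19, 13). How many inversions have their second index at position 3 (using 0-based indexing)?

The element at index 3 is 25.
Elements before it: 40, 37, 32
Those larger than 25: 40, 37, 32

3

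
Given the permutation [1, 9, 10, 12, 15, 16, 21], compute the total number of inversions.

Element-by-element contributions:
1 → none → 0
9 → none → 0
10 → none → 0
12 → none → 0
15 → none → 0
16 → none → 0
21 → none → 0
Sum: 0 + 0 + 0 + 0 + 0 + 0 + 0 = 0

0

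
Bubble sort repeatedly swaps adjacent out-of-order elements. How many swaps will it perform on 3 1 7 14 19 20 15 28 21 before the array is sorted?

Each adjacent swap fixes exactly one inversion, so the minimum swap count equals the number of inversions.
Count inversions — for each element, later elements that are smaller:
3: 1 → 1
1: none → 0
7: none → 0
14: none → 0
19: 15 → 1
20: 15 → 1
15: none → 0
28: 21 → 1
21: none → 0
Total inversions: 1 + 0 + 0 + 0 + 1 + 1 + 0 + 1 + 0 = 4

4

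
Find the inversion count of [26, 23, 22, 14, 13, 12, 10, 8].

Sweep left to right; for each value list the smaller values that follow it:
26: 7
23: 6
22: 5
14: 4
13: 3
12: 2
10: 1
8: 0
Sum: 7 + 6 + 5 + 4 + 3 + 2 + 1 + 0 = 28

28 inversions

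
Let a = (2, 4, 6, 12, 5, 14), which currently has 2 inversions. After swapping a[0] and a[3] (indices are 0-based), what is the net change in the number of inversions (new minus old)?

+5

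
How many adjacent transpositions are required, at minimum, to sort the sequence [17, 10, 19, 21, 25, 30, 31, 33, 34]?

The minimum number of adjacent swaps to sort an array equals its inversion count, since every such swap removes exactly one inversion.
Count inversions — for each element, later elements that are smaller:
17: 10 → 1
10: none → 0
19: none → 0
21: none → 0
25: none → 0
30: none → 0
31: none → 0
33: none → 0
34: none → 0
Total inversions: 1 + 0 + 0 + 0 + 0 + 0 + 0 + 0 + 0 = 1

Swaps: 1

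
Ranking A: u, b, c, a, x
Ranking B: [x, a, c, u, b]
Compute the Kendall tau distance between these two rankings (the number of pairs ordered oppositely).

9 discordant pairs

Assign each item its position (1..5) in the first ordering, then rewrite the second ordering as that position sequence:
positions: u→1, b→2, c→3, a→4, x→5
second ordering as positions: [5, 4, 3, 1, 2]
Discordant pairs = inversions in this position sequence.
5: 4, 3, 1, 2 → 4
4: 3, 1, 2 → 3
3: 1, 2 → 2
1: 0
2: 0
Total: 4 + 3 + 2 + 0 + 0 = 9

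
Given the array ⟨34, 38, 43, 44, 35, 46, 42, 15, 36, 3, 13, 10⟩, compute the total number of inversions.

Sweep left to right; for each value list the smaller values that follow it:
34 → 15, 3, 13, 10 → 4
38 → 35, 15, 36, 3, 13, 10 → 6
43 → 35, 42, 15, 36, 3, 13, 10 → 7
44 → 35, 42, 15, 36, 3, 13, 10 → 7
35 → 15, 3, 13, 10 → 4
46 → 42, 15, 36, 3, 13, 10 → 6
42 → 15, 36, 3, 13, 10 → 5
15 → 3, 13, 10 → 3
36 → 3, 13, 10 → 3
3 → none → 0
13 → 10 → 1
10 → none → 0
Sum: 4 + 6 + 7 + 7 + 4 + 6 + 5 + 3 + 3 + 0 + 1 + 0 = 46

46 out-of-order pairs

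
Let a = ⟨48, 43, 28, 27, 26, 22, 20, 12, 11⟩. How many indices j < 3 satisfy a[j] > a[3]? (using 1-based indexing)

2 such elements

The element at index 3 is 28.
Elements before it: 48, 43
Those larger than 28: 48, 43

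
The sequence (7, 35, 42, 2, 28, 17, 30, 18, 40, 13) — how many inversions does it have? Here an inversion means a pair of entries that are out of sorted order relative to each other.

Sweep left to right; for each value list the smaller values that follow it:
7 → 2 → 1
35 → 2, 28, 17, 30, 18, 13 → 6
42 → 2, 28, 17, 30, 18, 40, 13 → 7
2 → none → 0
28 → 17, 18, 13 → 3
17 → 13 → 1
30 → 18, 13 → 2
18 → 13 → 1
40 → 13 → 1
13 → none → 0
Sum: 1 + 6 + 7 + 0 + 3 + 1 + 2 + 1 + 1 + 0 = 22

There are 22 out-of-order pairs.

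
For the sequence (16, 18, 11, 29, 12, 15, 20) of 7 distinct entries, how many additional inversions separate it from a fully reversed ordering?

Maximum inversions for 7 distinct elements is C(7, 2) = 7·6/2 = 21.
Current inversions — for each element, count later smaller elements:
16: 3
18: 3
11: 0
29: 3
12: 0
15: 0
20: 0
Current total: 3 + 3 + 0 + 3 + 0 + 0 + 0 = 9
Shortfall: 21 − 9 = 12

12 inversions short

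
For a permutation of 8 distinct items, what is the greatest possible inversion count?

28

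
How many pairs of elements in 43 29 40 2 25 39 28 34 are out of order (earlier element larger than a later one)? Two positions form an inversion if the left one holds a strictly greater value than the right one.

17

Sweep left to right; for each value list the smaller values that follow it:
43 → 29, 40, 2, 25, 39, 28, 34 → 7
29 → 2, 25, 28 → 3
40 → 2, 25, 39, 28, 34 → 5
2 → none → 0
25 → none → 0
39 → 28, 34 → 2
28 → none → 0
34 → none → 0
Sum: 7 + 3 + 5 + 0 + 0 + 2 + 0 + 0 = 17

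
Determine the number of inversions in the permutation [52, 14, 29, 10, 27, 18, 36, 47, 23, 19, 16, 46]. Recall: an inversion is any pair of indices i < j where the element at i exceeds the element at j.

For each element, count later entries that are smaller:
52 → 14, 29, 10, 27, 18, 36, 47, 23, 19, 16, 46 → 11
14 → 10 → 1
29 → 10, 27, 18, 23, 19, 16 → 6
10 → none → 0
27 → 18, 23, 19, 16 → 4
18 → 16 → 1
36 → 23, 19, 16 → 3
47 → 23, 19, 16, 46 → 4
23 → 19, 16 → 2
19 → 16 → 1
16 → none → 0
46 → none → 0
Sum: 11 + 1 + 6 + 0 + 4 + 1 + 3 + 4 + 2 + 1 + 0 + 0 = 33

33 out-of-order pairs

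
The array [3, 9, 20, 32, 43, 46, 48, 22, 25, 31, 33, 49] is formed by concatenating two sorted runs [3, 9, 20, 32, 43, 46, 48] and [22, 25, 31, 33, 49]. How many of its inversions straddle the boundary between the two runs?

15

Count, for every r in R, how many entries of L exceed r:
r = 22: 32, 43, 46, 48 → 4
r = 25: 32, 43, 46, 48 → 4
r = 31: 32, 43, 46, 48 → 4
r = 33: 43, 46, 48 → 3
r = 49: none → 0
Cross-inversions: 4 + 4 + 4 + 3 + 0 = 15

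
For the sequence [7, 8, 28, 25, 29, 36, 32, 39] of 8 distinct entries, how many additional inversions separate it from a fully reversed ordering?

26

Maximum inversions for 8 distinct elements is C(8, 2) = 8·7/2 = 28.
Current inversions — for each element, count later smaller elements:
7: 0
8: 0
28: 1
25: 0
29: 0
36: 1
32: 0
39: 0
Current total: 0 + 0 + 1 + 0 + 0 + 1 + 0 + 0 = 2
Shortfall: 28 − 2 = 26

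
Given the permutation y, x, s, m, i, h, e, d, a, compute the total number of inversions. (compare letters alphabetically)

Count, for each position, how many later elements it exceeds:
y → x, s, m, i, h, e, d, a → 8
x → s, m, i, h, e, d, a → 7
s → m, i, h, e, d, a → 6
m → i, h, e, d, a → 5
i → h, e, d, a → 4
h → e, d, a → 3
e → d, a → 2
d → a → 1
a → none → 0
Sum: 8 + 7 + 6 + 5 + 4 + 3 + 2 + 1 + 0 = 36

36 inversions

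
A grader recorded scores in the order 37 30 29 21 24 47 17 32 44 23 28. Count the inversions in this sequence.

31

Element-by-element contributions:
37: 8
30: 6
29: 5
21: 1
24: 2
47: 5
17: 0
32: 2
44: 2
23: 0
28: 0
Sum: 8 + 6 + 5 + 1 + 2 + 5 + 0 + 2 + 2 + 0 + 0 = 31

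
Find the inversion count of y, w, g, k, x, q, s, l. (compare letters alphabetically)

17 out-of-order pairs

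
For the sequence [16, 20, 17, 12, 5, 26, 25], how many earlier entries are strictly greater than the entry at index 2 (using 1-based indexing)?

0

The element at index 2 is 20.
Elements before it: 16
None of them are larger than 20.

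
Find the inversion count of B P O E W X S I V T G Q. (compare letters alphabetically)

For each element, count later entries that are smaller:
B → none → 0
P → O, E, I, G → 4
O → E, I, G → 3
E → none → 0
W → S, I, V, T, G, Q → 6
X → S, I, V, T, G, Q → 6
S → I, G, Q → 3
I → G → 1
V → T, G, Q → 3
T → G, Q → 2
G → none → 0
Q → none → 0
Sum: 0 + 4 + 3 + 0 + 6 + 6 + 3 + 1 + 3 + 2 + 0 + 0 = 28

Out-of-order pairs: 28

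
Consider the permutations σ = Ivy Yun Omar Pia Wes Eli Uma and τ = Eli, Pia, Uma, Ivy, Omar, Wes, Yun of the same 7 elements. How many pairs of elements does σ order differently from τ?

14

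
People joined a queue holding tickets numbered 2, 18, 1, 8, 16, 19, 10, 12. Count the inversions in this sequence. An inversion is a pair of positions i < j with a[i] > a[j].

10 out-of-order pairs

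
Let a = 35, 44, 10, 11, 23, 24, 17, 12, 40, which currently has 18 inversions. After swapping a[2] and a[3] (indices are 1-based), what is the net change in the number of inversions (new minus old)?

-1

Positions 2 and 3 hold 44 and 10; after swapping, the array is [35, 10, 44, 11, 23, 24, 17, 12, 40].
Element-by-element contributions:
35: 6
10: 0
44: 6
11: 0
23: 2
24: 2
17: 1
12: 0
40: 0
Sum: 6 + 0 + 6 + 0 + 2 + 2 + 1 + 0 + 0 = 17
Change: 17 − 18 = -1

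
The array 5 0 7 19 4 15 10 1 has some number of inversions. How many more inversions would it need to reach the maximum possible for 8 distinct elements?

Maximum inversions for 8 distinct elements is C(8, 2) = 8·7/2 = 28.
Current inversions — for each element, count later smaller elements:
5: 3
0: 0
7: 2
19: 4
4: 1
15: 2
10: 1
1: 0
Current total: 3 + 0 + 2 + 4 + 1 + 2 + 1 + 0 = 13
Shortfall: 28 − 13 = 15

15 inversions short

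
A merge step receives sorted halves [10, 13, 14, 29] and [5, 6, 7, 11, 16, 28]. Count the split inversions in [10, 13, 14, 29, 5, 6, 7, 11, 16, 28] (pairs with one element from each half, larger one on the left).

For each element r of the right run, count left-run elements greater than r:
r = 5: 10, 13, 14, 29 → 4
r = 6: 10, 13, 14, 29 → 4
r = 7: 10, 13, 14, 29 → 4
r = 11: 13, 14, 29 → 3
r = 16: 29 → 1
r = 28: 29 → 1
Cross-inversions: 4 + 4 + 4 + 3 + 1 + 1 = 17

17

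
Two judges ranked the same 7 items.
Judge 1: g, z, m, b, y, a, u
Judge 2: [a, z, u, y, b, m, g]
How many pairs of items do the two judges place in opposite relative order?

16

Assign each item its position (1..7) in the first ordering, then rewrite the second ordering as that position sequence:
positions: g→1, z→2, m→3, b→4, y→5, a→6, u→7
second ordering as positions: [6, 2, 7, 5, 4, 3, 1]
Discordant pairs = inversions in this position sequence.
6: 2, 5, 4, 3, 1 → 5
2: 1 → 1
7: 5, 4, 3, 1 → 4
5: 4, 3, 1 → 3
4: 3, 1 → 2
3: 1 → 1
1: 0
Total: 5 + 1 + 4 + 3 + 2 + 1 + 0 = 16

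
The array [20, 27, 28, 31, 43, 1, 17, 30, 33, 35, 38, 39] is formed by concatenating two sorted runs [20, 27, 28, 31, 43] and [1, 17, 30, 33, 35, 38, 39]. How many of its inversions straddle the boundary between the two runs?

For each element r of the right run, count left-run elements greater than r:
r = 1: 20, 27, 28, 31, 43 → 5
r = 17: 20, 27, 28, 31, 43 → 5
r = 30: 31, 43 → 2
r = 33: 43 → 1
r = 35: 43 → 1
r = 38: 43 → 1
r = 39: 43 → 1
Cross-inversions: 5 + 5 + 2 + 1 + 1 + 1 + 1 = 16

There are 16 cross-inversions.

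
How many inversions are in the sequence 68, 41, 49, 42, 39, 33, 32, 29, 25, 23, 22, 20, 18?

76

Sweep left to right; for each value list the smaller values that follow it:
68: 12
41: 9
49: 10
42: 9
39: 8
33: 7
32: 6
29: 5
25: 4
23: 3
22: 2
20: 1
18: 0
Sum: 12 + 9 + 10 + 9 + 8 + 7 + 6 + 5 + 4 + 3 + 2 + 1 + 0 = 76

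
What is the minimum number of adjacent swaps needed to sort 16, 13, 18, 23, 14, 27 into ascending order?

4 adjacent swaps

The minimum number of adjacent swaps to sort an array equals its inversion count, since every such swap removes exactly one inversion.
Count inversions — for each element, later elements that are smaller:
16: 13, 14 → 2
13: none → 0
18: 14 → 1
23: 14 → 1
14: none → 0
27: none → 0
Total inversions: 2 + 0 + 1 + 1 + 0 + 0 = 4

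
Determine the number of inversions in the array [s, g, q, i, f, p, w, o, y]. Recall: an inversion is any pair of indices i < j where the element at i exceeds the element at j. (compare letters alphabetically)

14 inversions

For each element, count later entries that are smaller:
s: 6
g: 1
q: 4
i: 1
f: 0
p: 1
w: 1
o: 0
y: 0
Sum: 6 + 1 + 4 + 1 + 0 + 1 + 1 + 0 + 0 = 14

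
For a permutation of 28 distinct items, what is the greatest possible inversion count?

The maximum occurs when the array is in strictly decreasing order: every one of the C(28, 2) pairs is inverted.
C(28, 2) = 28·27/2 = 378

378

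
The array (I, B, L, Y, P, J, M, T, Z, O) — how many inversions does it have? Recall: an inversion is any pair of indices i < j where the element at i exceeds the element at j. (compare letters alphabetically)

Out-of-order pairs: 12

Count, for each position, how many later elements it exceeds:
I: 1
B: 0
L: 1
Y: 5
P: 3
J: 0
M: 0
T: 1
Z: 1
O: 0
Sum: 1 + 0 + 1 + 5 + 3 + 0 + 0 + 1 + 1 + 0 = 12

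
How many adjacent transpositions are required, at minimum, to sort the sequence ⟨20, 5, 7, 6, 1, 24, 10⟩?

Each adjacent swap fixes exactly one inversion, so the minimum swap count equals the number of inversions.
Count inversions — for each element, later elements that are smaller:
20: 5, 7, 6, 1, 10 → 5
5: 1 → 1
7: 6, 1 → 2
6: 1 → 1
1: none → 0
24: 10 → 1
10: none → 0
Total inversions: 5 + 1 + 2 + 1 + 0 + 1 + 0 = 10

10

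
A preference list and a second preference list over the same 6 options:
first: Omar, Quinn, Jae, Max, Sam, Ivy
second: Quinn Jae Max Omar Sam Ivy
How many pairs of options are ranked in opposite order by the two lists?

3 pairs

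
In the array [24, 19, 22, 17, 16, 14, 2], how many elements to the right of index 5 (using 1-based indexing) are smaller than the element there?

The element at index 5 is 16.
Elements after it: 14, 2
Those smaller than 16: 14, 2

2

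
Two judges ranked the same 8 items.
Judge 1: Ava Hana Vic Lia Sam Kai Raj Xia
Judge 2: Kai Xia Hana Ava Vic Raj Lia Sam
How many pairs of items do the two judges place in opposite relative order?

14

Assign each item its position (1..8) in the first ordering, then rewrite the second ordering as that position sequence:
positions: Ava→1, Hana→2, Vic→3, Lia→4, Sam→5, Kai→6, Raj→7, Xia→8
second ordering as positions: [6, 8, 2, 1, 3, 7, 4, 5]
Discordant pairs = inversions in this position sequence.
6: 2, 1, 3, 4, 5 → 5
8: 2, 1, 3, 7, 4, 5 → 6
2: 1 → 1
1: 0
3: 0
7: 4, 5 → 2
4: 0
5: 0
Total: 5 + 6 + 1 + 0 + 0 + 2 + 0 + 0 = 14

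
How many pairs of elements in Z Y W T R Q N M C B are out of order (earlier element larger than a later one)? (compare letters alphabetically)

Element-by-element contributions:
Z: 9
Y: 8
W: 7
T: 6
R: 5
Q: 4
N: 3
M: 2
C: 1
B: 0
Sum: 9 + 8 + 7 + 6 + 5 + 4 + 3 + 2 + 1 + 0 = 45

45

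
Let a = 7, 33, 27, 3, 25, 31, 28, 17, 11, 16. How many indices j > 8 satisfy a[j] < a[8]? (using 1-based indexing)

2 such elements

The element at index 8 is 17.
Elements after it: 11, 16
Those smaller than 17: 11, 16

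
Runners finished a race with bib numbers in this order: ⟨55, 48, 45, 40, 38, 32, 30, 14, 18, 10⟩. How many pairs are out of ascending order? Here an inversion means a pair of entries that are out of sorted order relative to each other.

Count, for each position, how many later elements it exceeds:
55: 9
48: 8
45: 7
40: 6
38: 5
32: 4
30: 3
14: 1
18: 1
10: 0
Sum: 9 + 8 + 7 + 6 + 5 + 4 + 3 + 1 + 1 + 0 = 44

44 inversions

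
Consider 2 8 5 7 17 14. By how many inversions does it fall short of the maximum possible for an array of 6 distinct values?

Maximum inversions for 6 distinct elements is C(6, 2) = 6·5/2 = 15.
Current inversions — for each element, count later smaller elements:
2: 0
8: 2
5: 0
7: 0
17: 1
14: 0
Current total: 0 + 2 + 0 + 0 + 1 + 0 = 3
Shortfall: 15 − 3 = 12

12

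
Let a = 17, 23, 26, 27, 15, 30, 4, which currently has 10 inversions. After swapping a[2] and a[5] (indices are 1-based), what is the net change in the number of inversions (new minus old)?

-1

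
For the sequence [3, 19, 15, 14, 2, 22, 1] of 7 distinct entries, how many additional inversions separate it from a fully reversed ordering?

8

Maximum inversions for 7 distinct elements is C(7, 2) = 7·6/2 = 21.
Current inversions — for each element, count later smaller elements:
3: 2
19: 4
15: 3
14: 2
2: 1
22: 1
1: 0
Current total: 2 + 4 + 3 + 2 + 1 + 1 + 0 = 13
Shortfall: 21 − 13 = 8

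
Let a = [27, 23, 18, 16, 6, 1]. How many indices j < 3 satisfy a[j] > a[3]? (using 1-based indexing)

The element at index 3 is 18.
Elements before it: 27, 23
Those larger than 18: 27, 23

2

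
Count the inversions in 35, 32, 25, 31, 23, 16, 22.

For each element, count later entries that are smaller:
35 → 32, 25, 31, 23, 16, 22 → 6
32 → 25, 31, 23, 16, 22 → 5
25 → 23, 16, 22 → 3
31 → 23, 16, 22 → 3
23 → 16, 22 → 2
16 → none → 0
22 → none → 0
Sum: 6 + 5 + 3 + 3 + 2 + 0 + 0 = 19

19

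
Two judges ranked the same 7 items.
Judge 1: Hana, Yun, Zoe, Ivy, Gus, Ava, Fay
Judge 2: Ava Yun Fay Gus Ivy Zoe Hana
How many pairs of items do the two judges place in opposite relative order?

Assign each item its position (1..7) in the first ordering, then rewrite the second ordering as that position sequence:
positions: Hana→1, Yun→2, Zoe→3, Ivy→4, Gus→5, Ava→6, Fay→7
second ordering as positions: [6, 2, 7, 5, 4, 3, 1]
Discordant pairs = inversions in this position sequence.
6: 2, 5, 4, 3, 1 → 5
2: 1 → 1
7: 5, 4, 3, 1 → 4
5: 4, 3, 1 → 3
4: 3, 1 → 2
3: 1 → 1
1: 0
Total: 5 + 1 + 4 + 3 + 2 + 1 + 0 = 16

16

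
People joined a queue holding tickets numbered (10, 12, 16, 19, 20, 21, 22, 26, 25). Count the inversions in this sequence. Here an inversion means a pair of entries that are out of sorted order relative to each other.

For each element, count later entries that are smaller:
10: 0
12: 0
16: 0
19: 0
20: 0
21: 0
22: 0
26: 1
25: 0
Sum: 0 + 0 + 0 + 0 + 0 + 0 + 0 + 1 + 0 = 1

1 out-of-order pair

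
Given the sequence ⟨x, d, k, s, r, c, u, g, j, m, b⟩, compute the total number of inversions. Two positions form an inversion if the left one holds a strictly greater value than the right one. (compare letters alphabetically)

Count, for each position, how many later elements it exceeds:
x → d, k, s, r, c, u, g, j, m, b → 10
d → c, b → 2
k → c, g, j, b → 4
s → r, c, g, j, m, b → 6
r → c, g, j, m, b → 5
c → b → 1
u → g, j, m, b → 4
g → b → 1
j → b → 1
m → b → 1
b → none → 0
Sum: 10 + 2 + 4 + 6 + 5 + 1 + 4 + 1 + 1 + 1 + 0 = 35

Out-of-order pairs: 35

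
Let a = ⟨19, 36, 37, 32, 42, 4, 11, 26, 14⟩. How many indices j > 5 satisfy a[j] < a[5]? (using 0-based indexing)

The element at index 5 is 4.
Elements after it: 11, 26, 14
None of them are smaller than 4.

0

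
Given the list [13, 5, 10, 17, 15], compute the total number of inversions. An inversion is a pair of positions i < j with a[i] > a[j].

3 out-of-order pairs

For each element, count later entries that are smaller:
13 → 5, 10 → 2
5 → none → 0
10 → none → 0
17 → 15 → 1
15 → none → 0
Sum: 2 + 0 + 0 + 1 + 0 = 3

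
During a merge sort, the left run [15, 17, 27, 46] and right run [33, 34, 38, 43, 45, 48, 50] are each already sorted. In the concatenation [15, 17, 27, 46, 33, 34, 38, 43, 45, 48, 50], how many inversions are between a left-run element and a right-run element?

5

Take each right-half value and tally the left-half values above it:
r = 33: 46 → 1
r = 34: 46 → 1
r = 38: 46 → 1
r = 43: 46 → 1
r = 45: 46 → 1
r = 48: none → 0
r = 50: none → 0
Cross-inversions: 1 + 1 + 1 + 1 + 1 + 0 + 0 = 5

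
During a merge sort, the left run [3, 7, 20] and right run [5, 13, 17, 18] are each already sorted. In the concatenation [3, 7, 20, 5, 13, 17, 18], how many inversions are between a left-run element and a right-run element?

5

For each element r of the right run, count left-run elements greater than r:
r = 5: 7, 20 → 2
r = 13: 20 → 1
r = 17: 20 → 1
r = 18: 20 → 1
Cross-inversions: 2 + 1 + 1 + 1 = 5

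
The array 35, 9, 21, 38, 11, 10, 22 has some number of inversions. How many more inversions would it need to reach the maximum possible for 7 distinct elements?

Maximum inversions for 7 distinct elements is C(7, 2) = 7·6/2 = 21.
Current inversions — for each element, count later smaller elements:
35: 5
9: 0
21: 2
38: 3
11: 1
10: 0
22: 0
Current total: 5 + 0 + 2 + 3 + 1 + 0 + 0 = 11
Shortfall: 21 − 11 = 10

10 inversions short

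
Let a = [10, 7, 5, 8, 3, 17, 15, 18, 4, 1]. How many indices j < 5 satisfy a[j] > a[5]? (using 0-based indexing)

0 such elements

The element at index 5 is 17.
Elements before it: 10, 7, 5, 8, 3
None of them are larger than 17.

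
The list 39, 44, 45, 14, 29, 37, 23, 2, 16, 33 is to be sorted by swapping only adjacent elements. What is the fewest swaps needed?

Each adjacent swap fixes exactly one inversion, so the minimum swap count equals the number of inversions.
Count inversions — for each element, later elements that are smaller:
39: 14, 29, 37, 23, 2, 16, 33 → 7
44: 14, 29, 37, 23, 2, 16, 33 → 7
45: 14, 29, 37, 23, 2, 16, 33 → 7
14: 2 → 1
29: 23, 2, 16 → 3
37: 23, 2, 16, 33 → 4
23: 2, 16 → 2
2: none → 0
16: none → 0
33: none → 0
Total inversions: 7 + 7 + 7 + 1 + 3 + 4 + 2 + 0 + 0 + 0 = 31

31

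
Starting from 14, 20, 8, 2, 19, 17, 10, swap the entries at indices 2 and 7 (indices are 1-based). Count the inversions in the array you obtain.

Positions 2 and 7 hold 20 and 10; after swapping, the array is [14, 10, 8, 2, 19, 17, 20].
Sweep left to right; for each value list the smaller values that follow it:
14 → 10, 8, 2 → 3
10 → 8, 2 → 2
8 → 2 → 1
2 → none → 0
19 → 17 → 1
17 → none → 0
20 → none → 0
Sum: 3 + 2 + 1 + 0 + 1 + 0 + 0 = 7

7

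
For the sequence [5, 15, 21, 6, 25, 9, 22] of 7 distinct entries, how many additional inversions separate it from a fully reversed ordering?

15 inversions short

Maximum inversions for 7 distinct elements is C(7, 2) = 7·6/2 = 21.
Current inversions — for each element, count later smaller elements:
5: 0
15: 2
21: 2
6: 0
25: 2
9: 0
22: 0
Current total: 0 + 2 + 2 + 0 + 2 + 0 + 0 = 6
Shortfall: 21 − 6 = 15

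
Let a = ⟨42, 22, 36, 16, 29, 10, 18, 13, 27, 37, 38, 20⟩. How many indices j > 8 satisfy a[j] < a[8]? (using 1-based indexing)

0

The element at index 8 is 13.
Elements after it: 27, 37, 38, 20
None of them are smaller than 13.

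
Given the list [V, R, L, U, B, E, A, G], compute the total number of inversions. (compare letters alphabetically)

22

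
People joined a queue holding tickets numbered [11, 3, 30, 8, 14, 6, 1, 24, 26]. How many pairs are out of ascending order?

Count, for each position, how many later elements it exceeds:
11 → 3, 8, 6, 1 → 4
3 → 1 → 1
30 → 8, 14, 6, 1, 24, 26 → 6
8 → 6, 1 → 2
14 → 6, 1 → 2
6 → 1 → 1
1 → none → 0
24 → none → 0
26 → none → 0
Sum: 4 + 1 + 6 + 2 + 2 + 1 + 0 + 0 + 0 = 16

16 inversions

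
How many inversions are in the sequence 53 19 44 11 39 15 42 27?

Count, for each position, how many later elements it exceeds:
53 → 19, 44, 11, 39, 15, 42, 27 → 7
19 → 11, 15 → 2
44 → 11, 39, 15, 42, 27 → 5
11 → none → 0
39 → 15, 27 → 2
15 → none → 0
42 → 27 → 1
27 → none → 0
Sum: 7 + 2 + 5 + 0 + 2 + 0 + 1 + 0 = 17

Inversions: 17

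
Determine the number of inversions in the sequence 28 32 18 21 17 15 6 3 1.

Element-by-element contributions:
28: 7
32: 7
18: 5
21: 5
17: 4
15: 3
6: 2
3: 1
1: 0
Sum: 7 + 7 + 5 + 5 + 4 + 3 + 2 + 1 + 0 = 34

There are 34 inversions.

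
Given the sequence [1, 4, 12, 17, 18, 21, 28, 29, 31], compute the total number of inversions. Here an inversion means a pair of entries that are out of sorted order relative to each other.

0 inversions

Element-by-element contributions:
1 → none → 0
4 → none → 0
12 → none → 0
17 → none → 0
18 → none → 0
21 → none → 0
28 → none → 0
29 → none → 0
31 → none → 0
Sum: 0 + 0 + 0 + 0 + 0 + 0 + 0 + 0 + 0 = 0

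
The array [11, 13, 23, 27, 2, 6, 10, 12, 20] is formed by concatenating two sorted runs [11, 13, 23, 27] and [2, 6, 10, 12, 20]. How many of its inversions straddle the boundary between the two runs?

17

Take each right-half value and tally the left-half values above it:
r = 2: 11, 13, 23, 27 → 4
r = 6: 11, 13, 23, 27 → 4
r = 10: 11, 13, 23, 27 → 4
r = 12: 13, 23, 27 → 3
r = 20: 23, 27 → 2
Cross-inversions: 4 + 4 + 4 + 3 + 2 = 17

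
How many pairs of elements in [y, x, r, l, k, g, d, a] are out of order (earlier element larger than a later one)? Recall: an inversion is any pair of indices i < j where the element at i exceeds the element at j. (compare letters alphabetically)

28 inversions

Element-by-element contributions:
y → x, r, l, k, g, d, a → 7
x → r, l, k, g, d, a → 6
r → l, k, g, d, a → 5
l → k, g, d, a → 4
k → g, d, a → 3
g → d, a → 2
d → a → 1
a → none → 0
Sum: 7 + 6 + 5 + 4 + 3 + 2 + 1 + 0 = 28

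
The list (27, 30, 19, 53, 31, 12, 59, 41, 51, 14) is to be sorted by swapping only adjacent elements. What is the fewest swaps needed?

20

Minimum adjacent swaps = number of inversions (each swap of adjacent out-of-order elements removes one inversion and no swap can remove more).
Count inversions — for each element, later elements that are smaller:
27: 19, 12, 14 → 3
30: 19, 12, 14 → 3
19: 12, 14 → 2
53: 31, 12, 41, 51, 14 → 5
31: 12, 14 → 2
12: none → 0
59: 41, 51, 14 → 3
41: 14 → 1
51: 14 → 1
14: none → 0
Total inversions: 3 + 3 + 2 + 5 + 2 + 0 + 3 + 1 + 1 + 0 = 20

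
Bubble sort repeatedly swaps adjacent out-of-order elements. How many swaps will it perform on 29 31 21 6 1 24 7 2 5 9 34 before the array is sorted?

Minimum adjacent swaps = number of inversions (each swap of adjacent out-of-order elements removes one inversion and no swap can remove more).
Count inversions — for each element, later elements that are smaller:
29: 21, 6, 1, 24, 7, 2, 5, 9 → 8
31: 21, 6, 1, 24, 7, 2, 5, 9 → 8
21: 6, 1, 7, 2, 5, 9 → 6
6: 1, 2, 5 → 3
1: none → 0
24: 7, 2, 5, 9 → 4
7: 2, 5 → 2
2: none → 0
5: none → 0
9: none → 0
34: none → 0
Total inversions: 8 + 8 + 6 + 3 + 0 + 4 + 2 + 0 + 0 + 0 + 0 = 31

31 adjacent swaps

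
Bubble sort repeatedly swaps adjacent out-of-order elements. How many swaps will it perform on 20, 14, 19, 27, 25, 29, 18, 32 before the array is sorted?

The minimum number of adjacent swaps to sort an array equals its inversion count, since every such swap removes exactly one inversion.
Count inversions — for each element, later elements that are smaller:
20: 14, 19, 18 → 3
14: none → 0
19: 18 → 1
27: 25, 18 → 2
25: 18 → 1
29: 18 → 1
18: none → 0
32: none → 0
Total inversions: 3 + 0 + 1 + 2 + 1 + 1 + 0 + 0 = 8

8 swaps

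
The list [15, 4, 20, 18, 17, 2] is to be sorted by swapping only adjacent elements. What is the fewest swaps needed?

9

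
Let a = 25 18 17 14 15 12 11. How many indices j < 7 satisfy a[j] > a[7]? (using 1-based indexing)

6 such elements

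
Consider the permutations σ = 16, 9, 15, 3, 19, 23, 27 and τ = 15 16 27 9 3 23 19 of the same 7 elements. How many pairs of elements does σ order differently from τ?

Assign each item its position (1..7) in the first ordering, then rewrite the second ordering as that position sequence:
positions: 16→1, 9→2, 15→3, 3→4, 19→5, 23→6, 27→7
second ordering as positions: [3, 1, 7, 2, 4, 6, 5]
Discordant pairs = inversions in this position sequence.
3: 1, 2 → 2
1: 0
7: 2, 4, 6, 5 → 4
2: 0
4: 0
6: 5 → 1
5: 0
Total: 2 + 0 + 4 + 0 + 0 + 1 + 0 = 7

7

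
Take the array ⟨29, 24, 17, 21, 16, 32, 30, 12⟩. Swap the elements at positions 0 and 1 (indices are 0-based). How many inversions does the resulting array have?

16

Positions 0 and 1 hold 29 and 24; after swapping, the array is [24, 29, 17, 21, 16, 32, 30, 12].
Sweep left to right; for each value list the smaller values that follow it:
24: 4
29: 4
17: 2
21: 2
16: 1
32: 2
30: 1
12: 0
Sum: 4 + 4 + 2 + 2 + 1 + 2 + 1 + 0 = 16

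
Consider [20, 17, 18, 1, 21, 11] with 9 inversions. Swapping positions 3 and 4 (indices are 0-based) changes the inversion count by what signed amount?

+1

Positions 3 and 4 hold 1 and 21; after swapping, the array is [20, 17, 18, 21, 1, 11].
Element-by-element contributions:
20 → 17, 18, 1, 11 → 4
17 → 1, 11 → 2
18 → 1, 11 → 2
21 → 1, 11 → 2
1 → none → 0
11 → none → 0
Sum: 4 + 2 + 2 + 2 + 0 + 0 = 10
Change: 10 − 9 = +1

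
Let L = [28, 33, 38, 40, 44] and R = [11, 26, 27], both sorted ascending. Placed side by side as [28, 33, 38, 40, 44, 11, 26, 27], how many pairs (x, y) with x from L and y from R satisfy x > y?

15

Take each right-half value and tally the left-half values above it:
r = 11: 28, 33, 38, 40, 44 → 5
r = 26: 28, 33, 38, 40, 44 → 5
r = 27: 28, 33, 38, 40, 44 → 5
Cross-inversions: 5 + 5 + 5 = 15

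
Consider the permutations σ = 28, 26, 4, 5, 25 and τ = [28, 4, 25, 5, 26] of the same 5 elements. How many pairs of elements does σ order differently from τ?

Assign each item its position (1..5) in the first ordering, then rewrite the second ordering as that position sequence:
positions: 28→1, 26→2, 4→3, 5→4, 25→5
second ordering as positions: [1, 3, 5, 4, 2]
Discordant pairs = inversions in this position sequence.
1: 0
3: 2 → 1
5: 4, 2 → 2
4: 2 → 1
2: 0
Total: 0 + 1 + 2 + 1 + 0 = 4

There are 4 discordant pairs.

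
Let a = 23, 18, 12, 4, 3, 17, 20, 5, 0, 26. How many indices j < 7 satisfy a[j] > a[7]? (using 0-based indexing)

5

The element at index 7 is 5.
Elements before it: 23, 18, 12, 4, 3, 17, 20
Those larger than 5: 23, 18, 12, 17, 20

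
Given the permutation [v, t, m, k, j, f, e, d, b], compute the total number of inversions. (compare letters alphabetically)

Count, for each position, how many later elements it exceeds:
v: 8
t: 7
m: 6
k: 5
j: 4
f: 3
e: 2
d: 1
b: 0
Sum: 8 + 7 + 6 + 5 + 4 + 3 + 2 + 1 + 0 = 36

36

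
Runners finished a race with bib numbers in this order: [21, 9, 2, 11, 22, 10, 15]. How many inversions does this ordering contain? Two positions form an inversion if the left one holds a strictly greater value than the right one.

Listing every pair i<j with a[i]>a[j] (using 0-based positions):
(0,1): 21 > 9
(0,2): 21 > 2
(0,3): 21 > 11
(0,5): 21 > 10
(0,6): 21 > 15
(1,2): 9 > 2
(3,5): 11 > 10
(4,5): 22 > 10
(4,6): 22 > 15
That's 9 pairs.

Out-of-order pairs: 9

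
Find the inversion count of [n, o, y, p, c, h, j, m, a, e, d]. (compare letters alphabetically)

Count, for each position, how many later elements it exceeds:
n → c, h, j, m, a, e, d → 7
o → c, h, j, m, a, e, d → 7
y → p, c, h, j, m, a, e, d → 8
p → c, h, j, m, a, e, d → 7
c → a → 1
h → a, e, d → 3
j → a, e, d → 3
m → a, e, d → 3
a → none → 0
e → d → 1
d → none → 0
Sum: 7 + 7 + 8 + 7 + 1 + 3 + 3 + 3 + 0 + 1 + 0 = 40

40 inversions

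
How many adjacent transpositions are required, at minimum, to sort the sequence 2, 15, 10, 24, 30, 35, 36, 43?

The minimum number of adjacent swaps to sort an array equals its inversion count, since every such swap removes exactly one inversion.
Count inversions — for each element, later elements that are smaller:
2: none → 0
15: 10 → 1
10: none → 0
24: none → 0
30: none → 0
35: none → 0
36: none → 0
43: none → 0
Total inversions: 0 + 1 + 0 + 0 + 0 + 0 + 0 + 0 = 1

1 adjacent swap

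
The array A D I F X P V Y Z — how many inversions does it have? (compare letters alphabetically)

For each element, count later entries that are smaller:
A: 0
D: 0
I: 1
F: 0
X: 2
P: 0
V: 0
Y: 0
Z: 0
Sum: 0 + 0 + 1 + 0 + 2 + 0 + 0 + 0 + 0 = 3

3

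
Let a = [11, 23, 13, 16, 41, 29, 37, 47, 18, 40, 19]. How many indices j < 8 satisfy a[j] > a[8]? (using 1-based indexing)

0 such elements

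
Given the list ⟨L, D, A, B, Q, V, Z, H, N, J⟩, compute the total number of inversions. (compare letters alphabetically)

17

Sweep left to right; for each value list the smaller values that follow it:
L → D, A, B, H, J → 5
D → A, B → 2
A → none → 0
B → none → 0
Q → H, N, J → 3
V → H, N, J → 3
Z → H, N, J → 3
H → none → 0
N → J → 1
J → none → 0
Sum: 5 + 2 + 0 + 0 + 3 + 3 + 3 + 0 + 1 + 0 = 17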